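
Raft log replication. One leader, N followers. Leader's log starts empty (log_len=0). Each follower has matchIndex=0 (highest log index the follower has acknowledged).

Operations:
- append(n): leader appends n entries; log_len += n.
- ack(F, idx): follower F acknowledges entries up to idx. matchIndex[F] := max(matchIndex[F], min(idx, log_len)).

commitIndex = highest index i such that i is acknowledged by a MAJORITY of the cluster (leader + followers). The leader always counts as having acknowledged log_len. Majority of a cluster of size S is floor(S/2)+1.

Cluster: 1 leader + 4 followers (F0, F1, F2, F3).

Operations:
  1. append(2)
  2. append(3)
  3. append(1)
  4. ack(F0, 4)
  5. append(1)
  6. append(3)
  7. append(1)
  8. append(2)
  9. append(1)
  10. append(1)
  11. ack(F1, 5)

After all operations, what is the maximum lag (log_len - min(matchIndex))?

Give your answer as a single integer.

Answer: 15

Derivation:
Op 1: append 2 -> log_len=2
Op 2: append 3 -> log_len=5
Op 3: append 1 -> log_len=6
Op 4: F0 acks idx 4 -> match: F0=4 F1=0 F2=0 F3=0; commitIndex=0
Op 5: append 1 -> log_len=7
Op 6: append 3 -> log_len=10
Op 7: append 1 -> log_len=11
Op 8: append 2 -> log_len=13
Op 9: append 1 -> log_len=14
Op 10: append 1 -> log_len=15
Op 11: F1 acks idx 5 -> match: F0=4 F1=5 F2=0 F3=0; commitIndex=4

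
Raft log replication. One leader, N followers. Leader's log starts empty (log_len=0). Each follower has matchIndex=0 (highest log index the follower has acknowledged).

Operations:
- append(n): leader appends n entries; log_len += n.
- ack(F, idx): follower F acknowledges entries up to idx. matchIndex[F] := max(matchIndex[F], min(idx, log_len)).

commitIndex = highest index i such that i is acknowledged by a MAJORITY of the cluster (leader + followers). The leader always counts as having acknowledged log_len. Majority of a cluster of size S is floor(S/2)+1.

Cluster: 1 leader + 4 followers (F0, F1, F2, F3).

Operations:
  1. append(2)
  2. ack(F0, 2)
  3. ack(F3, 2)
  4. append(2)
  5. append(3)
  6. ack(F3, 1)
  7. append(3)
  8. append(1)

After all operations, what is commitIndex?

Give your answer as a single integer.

Op 1: append 2 -> log_len=2
Op 2: F0 acks idx 2 -> match: F0=2 F1=0 F2=0 F3=0; commitIndex=0
Op 3: F3 acks idx 2 -> match: F0=2 F1=0 F2=0 F3=2; commitIndex=2
Op 4: append 2 -> log_len=4
Op 5: append 3 -> log_len=7
Op 6: F3 acks idx 1 -> match: F0=2 F1=0 F2=0 F3=2; commitIndex=2
Op 7: append 3 -> log_len=10
Op 8: append 1 -> log_len=11

Answer: 2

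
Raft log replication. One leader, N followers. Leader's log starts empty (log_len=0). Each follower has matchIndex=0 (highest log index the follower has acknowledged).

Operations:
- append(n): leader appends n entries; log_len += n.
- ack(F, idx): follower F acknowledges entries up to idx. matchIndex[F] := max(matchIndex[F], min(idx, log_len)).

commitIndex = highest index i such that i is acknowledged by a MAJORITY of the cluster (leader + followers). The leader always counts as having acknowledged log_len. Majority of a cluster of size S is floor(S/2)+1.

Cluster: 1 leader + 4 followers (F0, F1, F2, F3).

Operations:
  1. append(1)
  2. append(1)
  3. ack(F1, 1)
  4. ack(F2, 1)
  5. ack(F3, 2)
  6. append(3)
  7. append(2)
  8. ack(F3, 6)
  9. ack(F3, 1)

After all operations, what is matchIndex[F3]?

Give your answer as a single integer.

Op 1: append 1 -> log_len=1
Op 2: append 1 -> log_len=2
Op 3: F1 acks idx 1 -> match: F0=0 F1=1 F2=0 F3=0; commitIndex=0
Op 4: F2 acks idx 1 -> match: F0=0 F1=1 F2=1 F3=0; commitIndex=1
Op 5: F3 acks idx 2 -> match: F0=0 F1=1 F2=1 F3=2; commitIndex=1
Op 6: append 3 -> log_len=5
Op 7: append 2 -> log_len=7
Op 8: F3 acks idx 6 -> match: F0=0 F1=1 F2=1 F3=6; commitIndex=1
Op 9: F3 acks idx 1 -> match: F0=0 F1=1 F2=1 F3=6; commitIndex=1

Answer: 6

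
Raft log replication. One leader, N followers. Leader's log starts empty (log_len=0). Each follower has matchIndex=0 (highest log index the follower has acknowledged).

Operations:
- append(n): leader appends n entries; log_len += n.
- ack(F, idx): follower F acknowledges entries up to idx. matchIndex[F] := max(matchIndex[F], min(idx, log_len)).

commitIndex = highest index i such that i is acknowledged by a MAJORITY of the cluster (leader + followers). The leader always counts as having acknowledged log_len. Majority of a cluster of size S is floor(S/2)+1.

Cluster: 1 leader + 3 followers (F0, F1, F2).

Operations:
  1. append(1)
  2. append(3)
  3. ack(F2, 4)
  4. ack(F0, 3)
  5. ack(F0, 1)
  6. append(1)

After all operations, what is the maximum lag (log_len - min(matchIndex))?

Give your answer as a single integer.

Answer: 5

Derivation:
Op 1: append 1 -> log_len=1
Op 2: append 3 -> log_len=4
Op 3: F2 acks idx 4 -> match: F0=0 F1=0 F2=4; commitIndex=0
Op 4: F0 acks idx 3 -> match: F0=3 F1=0 F2=4; commitIndex=3
Op 5: F0 acks idx 1 -> match: F0=3 F1=0 F2=4; commitIndex=3
Op 6: append 1 -> log_len=5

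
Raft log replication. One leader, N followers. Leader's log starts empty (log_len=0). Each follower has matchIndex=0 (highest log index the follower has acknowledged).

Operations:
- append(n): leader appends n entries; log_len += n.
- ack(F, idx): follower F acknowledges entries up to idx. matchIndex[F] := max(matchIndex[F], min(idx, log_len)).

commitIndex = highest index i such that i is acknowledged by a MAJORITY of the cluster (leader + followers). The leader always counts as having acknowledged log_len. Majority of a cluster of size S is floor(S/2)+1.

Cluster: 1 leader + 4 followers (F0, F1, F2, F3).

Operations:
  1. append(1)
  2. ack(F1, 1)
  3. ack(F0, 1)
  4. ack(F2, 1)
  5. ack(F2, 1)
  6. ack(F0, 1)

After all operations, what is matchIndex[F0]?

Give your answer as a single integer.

Answer: 1

Derivation:
Op 1: append 1 -> log_len=1
Op 2: F1 acks idx 1 -> match: F0=0 F1=1 F2=0 F3=0; commitIndex=0
Op 3: F0 acks idx 1 -> match: F0=1 F1=1 F2=0 F3=0; commitIndex=1
Op 4: F2 acks idx 1 -> match: F0=1 F1=1 F2=1 F3=0; commitIndex=1
Op 5: F2 acks idx 1 -> match: F0=1 F1=1 F2=1 F3=0; commitIndex=1
Op 6: F0 acks idx 1 -> match: F0=1 F1=1 F2=1 F3=0; commitIndex=1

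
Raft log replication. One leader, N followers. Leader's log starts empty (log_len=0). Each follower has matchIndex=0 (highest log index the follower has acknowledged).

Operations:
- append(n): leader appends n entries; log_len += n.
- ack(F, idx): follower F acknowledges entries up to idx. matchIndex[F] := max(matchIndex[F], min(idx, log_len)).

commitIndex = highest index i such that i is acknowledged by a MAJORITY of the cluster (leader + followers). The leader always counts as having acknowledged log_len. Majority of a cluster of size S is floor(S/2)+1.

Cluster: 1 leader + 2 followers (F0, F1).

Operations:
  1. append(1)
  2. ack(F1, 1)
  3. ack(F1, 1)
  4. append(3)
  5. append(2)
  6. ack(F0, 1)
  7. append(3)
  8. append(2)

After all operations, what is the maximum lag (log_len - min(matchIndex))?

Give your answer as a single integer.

Op 1: append 1 -> log_len=1
Op 2: F1 acks idx 1 -> match: F0=0 F1=1; commitIndex=1
Op 3: F1 acks idx 1 -> match: F0=0 F1=1; commitIndex=1
Op 4: append 3 -> log_len=4
Op 5: append 2 -> log_len=6
Op 6: F0 acks idx 1 -> match: F0=1 F1=1; commitIndex=1
Op 7: append 3 -> log_len=9
Op 8: append 2 -> log_len=11

Answer: 10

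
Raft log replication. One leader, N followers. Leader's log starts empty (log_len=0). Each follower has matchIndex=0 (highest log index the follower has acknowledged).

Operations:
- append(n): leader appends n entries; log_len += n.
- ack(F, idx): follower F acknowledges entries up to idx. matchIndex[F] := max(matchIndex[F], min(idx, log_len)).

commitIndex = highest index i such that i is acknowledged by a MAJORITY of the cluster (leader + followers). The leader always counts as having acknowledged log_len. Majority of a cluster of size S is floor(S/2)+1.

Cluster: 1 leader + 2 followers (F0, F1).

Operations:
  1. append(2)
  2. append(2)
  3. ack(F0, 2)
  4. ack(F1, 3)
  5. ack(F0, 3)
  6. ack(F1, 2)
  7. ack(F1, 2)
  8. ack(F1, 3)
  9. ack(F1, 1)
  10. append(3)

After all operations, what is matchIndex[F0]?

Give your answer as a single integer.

Op 1: append 2 -> log_len=2
Op 2: append 2 -> log_len=4
Op 3: F0 acks idx 2 -> match: F0=2 F1=0; commitIndex=2
Op 4: F1 acks idx 3 -> match: F0=2 F1=3; commitIndex=3
Op 5: F0 acks idx 3 -> match: F0=3 F1=3; commitIndex=3
Op 6: F1 acks idx 2 -> match: F0=3 F1=3; commitIndex=3
Op 7: F1 acks idx 2 -> match: F0=3 F1=3; commitIndex=3
Op 8: F1 acks idx 3 -> match: F0=3 F1=3; commitIndex=3
Op 9: F1 acks idx 1 -> match: F0=3 F1=3; commitIndex=3
Op 10: append 3 -> log_len=7

Answer: 3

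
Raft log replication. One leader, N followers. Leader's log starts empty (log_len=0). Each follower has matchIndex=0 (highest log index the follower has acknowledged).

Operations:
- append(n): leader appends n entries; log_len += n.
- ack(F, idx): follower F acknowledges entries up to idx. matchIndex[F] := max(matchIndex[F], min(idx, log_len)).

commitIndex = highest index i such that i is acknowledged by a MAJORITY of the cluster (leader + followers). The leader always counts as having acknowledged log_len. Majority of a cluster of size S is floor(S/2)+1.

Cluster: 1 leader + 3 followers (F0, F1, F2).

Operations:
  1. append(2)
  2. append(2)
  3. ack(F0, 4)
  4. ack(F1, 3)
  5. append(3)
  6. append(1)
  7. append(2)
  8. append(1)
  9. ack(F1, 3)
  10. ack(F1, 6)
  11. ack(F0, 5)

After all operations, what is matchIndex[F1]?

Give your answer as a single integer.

Op 1: append 2 -> log_len=2
Op 2: append 2 -> log_len=4
Op 3: F0 acks idx 4 -> match: F0=4 F1=0 F2=0; commitIndex=0
Op 4: F1 acks idx 3 -> match: F0=4 F1=3 F2=0; commitIndex=3
Op 5: append 3 -> log_len=7
Op 6: append 1 -> log_len=8
Op 7: append 2 -> log_len=10
Op 8: append 1 -> log_len=11
Op 9: F1 acks idx 3 -> match: F0=4 F1=3 F2=0; commitIndex=3
Op 10: F1 acks idx 6 -> match: F0=4 F1=6 F2=0; commitIndex=4
Op 11: F0 acks idx 5 -> match: F0=5 F1=6 F2=0; commitIndex=5

Answer: 6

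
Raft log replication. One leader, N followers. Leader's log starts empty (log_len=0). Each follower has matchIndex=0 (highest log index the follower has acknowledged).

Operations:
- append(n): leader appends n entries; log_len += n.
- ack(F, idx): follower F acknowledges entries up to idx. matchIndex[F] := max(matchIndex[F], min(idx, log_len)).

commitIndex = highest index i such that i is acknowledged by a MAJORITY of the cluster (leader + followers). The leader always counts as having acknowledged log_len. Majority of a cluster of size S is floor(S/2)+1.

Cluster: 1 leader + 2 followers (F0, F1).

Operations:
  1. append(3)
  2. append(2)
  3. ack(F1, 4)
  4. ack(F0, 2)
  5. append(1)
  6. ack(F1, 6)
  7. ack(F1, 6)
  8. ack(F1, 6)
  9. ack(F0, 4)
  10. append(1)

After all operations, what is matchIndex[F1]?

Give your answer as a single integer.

Op 1: append 3 -> log_len=3
Op 2: append 2 -> log_len=5
Op 3: F1 acks idx 4 -> match: F0=0 F1=4; commitIndex=4
Op 4: F0 acks idx 2 -> match: F0=2 F1=4; commitIndex=4
Op 5: append 1 -> log_len=6
Op 6: F1 acks idx 6 -> match: F0=2 F1=6; commitIndex=6
Op 7: F1 acks idx 6 -> match: F0=2 F1=6; commitIndex=6
Op 8: F1 acks idx 6 -> match: F0=2 F1=6; commitIndex=6
Op 9: F0 acks idx 4 -> match: F0=4 F1=6; commitIndex=6
Op 10: append 1 -> log_len=7

Answer: 6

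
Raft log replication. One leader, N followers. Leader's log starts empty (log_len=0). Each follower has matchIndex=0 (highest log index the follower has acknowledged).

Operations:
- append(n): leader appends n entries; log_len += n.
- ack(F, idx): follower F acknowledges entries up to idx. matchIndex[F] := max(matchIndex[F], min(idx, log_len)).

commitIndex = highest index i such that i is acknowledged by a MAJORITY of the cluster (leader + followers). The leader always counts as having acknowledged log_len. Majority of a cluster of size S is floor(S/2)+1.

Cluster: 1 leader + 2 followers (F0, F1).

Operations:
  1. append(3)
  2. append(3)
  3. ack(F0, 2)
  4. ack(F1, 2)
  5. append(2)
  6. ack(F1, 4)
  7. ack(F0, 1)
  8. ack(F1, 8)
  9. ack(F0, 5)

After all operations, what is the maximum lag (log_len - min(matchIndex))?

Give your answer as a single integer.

Answer: 3

Derivation:
Op 1: append 3 -> log_len=3
Op 2: append 3 -> log_len=6
Op 3: F0 acks idx 2 -> match: F0=2 F1=0; commitIndex=2
Op 4: F1 acks idx 2 -> match: F0=2 F1=2; commitIndex=2
Op 5: append 2 -> log_len=8
Op 6: F1 acks idx 4 -> match: F0=2 F1=4; commitIndex=4
Op 7: F0 acks idx 1 -> match: F0=2 F1=4; commitIndex=4
Op 8: F1 acks idx 8 -> match: F0=2 F1=8; commitIndex=8
Op 9: F0 acks idx 5 -> match: F0=5 F1=8; commitIndex=8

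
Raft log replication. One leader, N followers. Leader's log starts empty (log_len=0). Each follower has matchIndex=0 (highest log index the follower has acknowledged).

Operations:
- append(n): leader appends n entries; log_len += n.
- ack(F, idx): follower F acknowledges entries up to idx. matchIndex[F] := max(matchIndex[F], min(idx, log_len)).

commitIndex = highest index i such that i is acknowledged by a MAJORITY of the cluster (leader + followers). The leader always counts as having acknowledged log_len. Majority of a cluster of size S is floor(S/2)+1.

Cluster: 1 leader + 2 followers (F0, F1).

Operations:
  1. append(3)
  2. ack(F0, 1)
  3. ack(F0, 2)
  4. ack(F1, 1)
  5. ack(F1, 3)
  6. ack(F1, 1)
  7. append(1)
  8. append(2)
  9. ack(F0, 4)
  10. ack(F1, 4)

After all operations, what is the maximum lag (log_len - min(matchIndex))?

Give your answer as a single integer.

Op 1: append 3 -> log_len=3
Op 2: F0 acks idx 1 -> match: F0=1 F1=0; commitIndex=1
Op 3: F0 acks idx 2 -> match: F0=2 F1=0; commitIndex=2
Op 4: F1 acks idx 1 -> match: F0=2 F1=1; commitIndex=2
Op 5: F1 acks idx 3 -> match: F0=2 F1=3; commitIndex=3
Op 6: F1 acks idx 1 -> match: F0=2 F1=3; commitIndex=3
Op 7: append 1 -> log_len=4
Op 8: append 2 -> log_len=6
Op 9: F0 acks idx 4 -> match: F0=4 F1=3; commitIndex=4
Op 10: F1 acks idx 4 -> match: F0=4 F1=4; commitIndex=4

Answer: 2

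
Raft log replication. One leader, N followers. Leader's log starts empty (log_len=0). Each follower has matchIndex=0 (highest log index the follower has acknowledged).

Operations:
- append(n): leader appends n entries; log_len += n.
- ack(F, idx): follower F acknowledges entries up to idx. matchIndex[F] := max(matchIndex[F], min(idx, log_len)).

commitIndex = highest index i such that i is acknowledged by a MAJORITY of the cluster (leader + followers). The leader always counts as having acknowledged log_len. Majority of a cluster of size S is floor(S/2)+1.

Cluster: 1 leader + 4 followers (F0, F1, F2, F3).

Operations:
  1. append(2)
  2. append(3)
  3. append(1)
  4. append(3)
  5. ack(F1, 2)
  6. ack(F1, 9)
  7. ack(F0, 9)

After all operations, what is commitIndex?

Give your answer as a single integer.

Answer: 9

Derivation:
Op 1: append 2 -> log_len=2
Op 2: append 3 -> log_len=5
Op 3: append 1 -> log_len=6
Op 4: append 3 -> log_len=9
Op 5: F1 acks idx 2 -> match: F0=0 F1=2 F2=0 F3=0; commitIndex=0
Op 6: F1 acks idx 9 -> match: F0=0 F1=9 F2=0 F3=0; commitIndex=0
Op 7: F0 acks idx 9 -> match: F0=9 F1=9 F2=0 F3=0; commitIndex=9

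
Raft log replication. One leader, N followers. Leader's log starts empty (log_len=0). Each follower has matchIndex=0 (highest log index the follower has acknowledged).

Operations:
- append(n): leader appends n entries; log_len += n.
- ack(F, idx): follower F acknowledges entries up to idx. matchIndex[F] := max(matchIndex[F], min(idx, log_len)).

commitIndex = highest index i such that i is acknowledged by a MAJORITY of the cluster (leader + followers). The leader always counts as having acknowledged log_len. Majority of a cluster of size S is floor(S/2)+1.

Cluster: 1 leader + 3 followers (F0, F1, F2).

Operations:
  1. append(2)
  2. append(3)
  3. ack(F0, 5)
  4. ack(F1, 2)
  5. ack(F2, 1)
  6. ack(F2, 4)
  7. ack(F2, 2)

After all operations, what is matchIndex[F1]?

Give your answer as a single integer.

Answer: 2

Derivation:
Op 1: append 2 -> log_len=2
Op 2: append 3 -> log_len=5
Op 3: F0 acks idx 5 -> match: F0=5 F1=0 F2=0; commitIndex=0
Op 4: F1 acks idx 2 -> match: F0=5 F1=2 F2=0; commitIndex=2
Op 5: F2 acks idx 1 -> match: F0=5 F1=2 F2=1; commitIndex=2
Op 6: F2 acks idx 4 -> match: F0=5 F1=2 F2=4; commitIndex=4
Op 7: F2 acks idx 2 -> match: F0=5 F1=2 F2=4; commitIndex=4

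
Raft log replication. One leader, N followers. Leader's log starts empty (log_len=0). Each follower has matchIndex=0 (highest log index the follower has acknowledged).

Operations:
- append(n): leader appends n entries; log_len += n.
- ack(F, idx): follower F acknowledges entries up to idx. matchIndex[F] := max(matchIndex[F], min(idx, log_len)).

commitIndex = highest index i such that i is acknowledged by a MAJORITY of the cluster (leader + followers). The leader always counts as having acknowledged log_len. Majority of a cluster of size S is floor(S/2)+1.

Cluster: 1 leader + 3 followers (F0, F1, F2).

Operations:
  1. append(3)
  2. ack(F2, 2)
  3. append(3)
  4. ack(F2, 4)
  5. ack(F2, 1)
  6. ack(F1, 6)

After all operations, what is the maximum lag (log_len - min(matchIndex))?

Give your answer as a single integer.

Answer: 6

Derivation:
Op 1: append 3 -> log_len=3
Op 2: F2 acks idx 2 -> match: F0=0 F1=0 F2=2; commitIndex=0
Op 3: append 3 -> log_len=6
Op 4: F2 acks idx 4 -> match: F0=0 F1=0 F2=4; commitIndex=0
Op 5: F2 acks idx 1 -> match: F0=0 F1=0 F2=4; commitIndex=0
Op 6: F1 acks idx 6 -> match: F0=0 F1=6 F2=4; commitIndex=4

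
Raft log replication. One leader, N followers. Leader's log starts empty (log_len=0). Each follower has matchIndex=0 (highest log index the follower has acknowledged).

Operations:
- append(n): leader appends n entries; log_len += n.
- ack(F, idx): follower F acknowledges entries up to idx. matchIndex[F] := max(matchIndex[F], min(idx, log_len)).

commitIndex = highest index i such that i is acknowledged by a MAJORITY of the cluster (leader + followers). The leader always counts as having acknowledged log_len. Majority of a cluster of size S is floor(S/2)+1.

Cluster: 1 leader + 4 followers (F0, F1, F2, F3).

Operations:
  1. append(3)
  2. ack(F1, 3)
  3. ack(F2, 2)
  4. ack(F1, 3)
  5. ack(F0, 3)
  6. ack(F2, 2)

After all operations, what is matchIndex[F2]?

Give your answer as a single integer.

Op 1: append 3 -> log_len=3
Op 2: F1 acks idx 3 -> match: F0=0 F1=3 F2=0 F3=0; commitIndex=0
Op 3: F2 acks idx 2 -> match: F0=0 F1=3 F2=2 F3=0; commitIndex=2
Op 4: F1 acks idx 3 -> match: F0=0 F1=3 F2=2 F3=0; commitIndex=2
Op 5: F0 acks idx 3 -> match: F0=3 F1=3 F2=2 F3=0; commitIndex=3
Op 6: F2 acks idx 2 -> match: F0=3 F1=3 F2=2 F3=0; commitIndex=3

Answer: 2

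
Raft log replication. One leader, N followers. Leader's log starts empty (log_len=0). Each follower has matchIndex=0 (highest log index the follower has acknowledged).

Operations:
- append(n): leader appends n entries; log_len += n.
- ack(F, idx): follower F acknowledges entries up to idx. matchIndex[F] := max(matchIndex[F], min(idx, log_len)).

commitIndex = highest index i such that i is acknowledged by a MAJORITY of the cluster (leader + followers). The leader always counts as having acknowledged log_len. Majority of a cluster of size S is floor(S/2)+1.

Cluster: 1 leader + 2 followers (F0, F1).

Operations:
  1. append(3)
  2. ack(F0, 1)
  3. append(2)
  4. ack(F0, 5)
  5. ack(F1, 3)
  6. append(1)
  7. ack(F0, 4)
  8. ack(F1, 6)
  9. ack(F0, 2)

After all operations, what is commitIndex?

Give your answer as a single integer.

Op 1: append 3 -> log_len=3
Op 2: F0 acks idx 1 -> match: F0=1 F1=0; commitIndex=1
Op 3: append 2 -> log_len=5
Op 4: F0 acks idx 5 -> match: F0=5 F1=0; commitIndex=5
Op 5: F1 acks idx 3 -> match: F0=5 F1=3; commitIndex=5
Op 6: append 1 -> log_len=6
Op 7: F0 acks idx 4 -> match: F0=5 F1=3; commitIndex=5
Op 8: F1 acks idx 6 -> match: F0=5 F1=6; commitIndex=6
Op 9: F0 acks idx 2 -> match: F0=5 F1=6; commitIndex=6

Answer: 6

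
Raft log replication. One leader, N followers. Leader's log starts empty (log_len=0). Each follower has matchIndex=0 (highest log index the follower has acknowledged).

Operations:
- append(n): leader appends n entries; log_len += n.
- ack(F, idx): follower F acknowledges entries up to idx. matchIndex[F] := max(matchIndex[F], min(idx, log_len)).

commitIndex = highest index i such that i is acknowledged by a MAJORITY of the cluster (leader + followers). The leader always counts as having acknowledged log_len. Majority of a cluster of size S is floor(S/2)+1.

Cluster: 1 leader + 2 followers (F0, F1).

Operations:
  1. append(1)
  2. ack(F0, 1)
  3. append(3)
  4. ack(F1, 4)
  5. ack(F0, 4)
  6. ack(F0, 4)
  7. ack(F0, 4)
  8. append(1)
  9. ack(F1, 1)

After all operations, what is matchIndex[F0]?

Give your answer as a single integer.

Op 1: append 1 -> log_len=1
Op 2: F0 acks idx 1 -> match: F0=1 F1=0; commitIndex=1
Op 3: append 3 -> log_len=4
Op 4: F1 acks idx 4 -> match: F0=1 F1=4; commitIndex=4
Op 5: F0 acks idx 4 -> match: F0=4 F1=4; commitIndex=4
Op 6: F0 acks idx 4 -> match: F0=4 F1=4; commitIndex=4
Op 7: F0 acks idx 4 -> match: F0=4 F1=4; commitIndex=4
Op 8: append 1 -> log_len=5
Op 9: F1 acks idx 1 -> match: F0=4 F1=4; commitIndex=4

Answer: 4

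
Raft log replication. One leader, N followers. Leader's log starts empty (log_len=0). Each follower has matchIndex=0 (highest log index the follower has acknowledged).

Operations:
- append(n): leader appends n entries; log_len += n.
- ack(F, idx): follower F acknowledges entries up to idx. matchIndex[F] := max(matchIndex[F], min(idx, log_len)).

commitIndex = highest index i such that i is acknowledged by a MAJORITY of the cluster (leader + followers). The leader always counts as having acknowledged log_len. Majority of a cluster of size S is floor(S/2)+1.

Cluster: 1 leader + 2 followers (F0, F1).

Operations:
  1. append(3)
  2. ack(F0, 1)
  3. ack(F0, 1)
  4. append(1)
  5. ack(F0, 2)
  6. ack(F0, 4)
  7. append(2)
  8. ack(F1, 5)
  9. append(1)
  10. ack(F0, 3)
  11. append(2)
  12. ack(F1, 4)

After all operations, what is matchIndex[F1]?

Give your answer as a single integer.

Op 1: append 3 -> log_len=3
Op 2: F0 acks idx 1 -> match: F0=1 F1=0; commitIndex=1
Op 3: F0 acks idx 1 -> match: F0=1 F1=0; commitIndex=1
Op 4: append 1 -> log_len=4
Op 5: F0 acks idx 2 -> match: F0=2 F1=0; commitIndex=2
Op 6: F0 acks idx 4 -> match: F0=4 F1=0; commitIndex=4
Op 7: append 2 -> log_len=6
Op 8: F1 acks idx 5 -> match: F0=4 F1=5; commitIndex=5
Op 9: append 1 -> log_len=7
Op 10: F0 acks idx 3 -> match: F0=4 F1=5; commitIndex=5
Op 11: append 2 -> log_len=9
Op 12: F1 acks idx 4 -> match: F0=4 F1=5; commitIndex=5

Answer: 5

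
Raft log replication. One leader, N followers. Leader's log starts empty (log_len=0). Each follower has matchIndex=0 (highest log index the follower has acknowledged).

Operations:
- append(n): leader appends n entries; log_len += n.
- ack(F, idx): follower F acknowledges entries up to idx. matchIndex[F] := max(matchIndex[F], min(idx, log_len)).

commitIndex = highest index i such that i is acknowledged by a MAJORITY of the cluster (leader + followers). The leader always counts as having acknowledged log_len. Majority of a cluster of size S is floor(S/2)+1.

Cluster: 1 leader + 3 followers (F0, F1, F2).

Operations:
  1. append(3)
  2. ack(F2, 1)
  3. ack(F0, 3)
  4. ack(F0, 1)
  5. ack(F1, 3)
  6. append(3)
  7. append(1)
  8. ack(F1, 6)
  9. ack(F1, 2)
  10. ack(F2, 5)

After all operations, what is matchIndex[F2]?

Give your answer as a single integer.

Op 1: append 3 -> log_len=3
Op 2: F2 acks idx 1 -> match: F0=0 F1=0 F2=1; commitIndex=0
Op 3: F0 acks idx 3 -> match: F0=3 F1=0 F2=1; commitIndex=1
Op 4: F0 acks idx 1 -> match: F0=3 F1=0 F2=1; commitIndex=1
Op 5: F1 acks idx 3 -> match: F0=3 F1=3 F2=1; commitIndex=3
Op 6: append 3 -> log_len=6
Op 7: append 1 -> log_len=7
Op 8: F1 acks idx 6 -> match: F0=3 F1=6 F2=1; commitIndex=3
Op 9: F1 acks idx 2 -> match: F0=3 F1=6 F2=1; commitIndex=3
Op 10: F2 acks idx 5 -> match: F0=3 F1=6 F2=5; commitIndex=5

Answer: 5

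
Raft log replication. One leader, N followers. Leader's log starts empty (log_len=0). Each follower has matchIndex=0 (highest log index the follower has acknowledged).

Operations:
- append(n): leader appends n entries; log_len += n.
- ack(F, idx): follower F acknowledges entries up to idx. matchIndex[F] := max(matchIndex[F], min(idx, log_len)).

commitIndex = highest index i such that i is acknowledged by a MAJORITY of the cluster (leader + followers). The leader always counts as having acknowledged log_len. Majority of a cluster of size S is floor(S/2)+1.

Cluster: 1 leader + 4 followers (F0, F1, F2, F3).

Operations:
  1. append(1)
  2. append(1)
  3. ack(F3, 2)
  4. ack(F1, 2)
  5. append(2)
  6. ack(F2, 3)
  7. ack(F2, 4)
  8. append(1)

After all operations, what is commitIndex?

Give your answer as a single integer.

Op 1: append 1 -> log_len=1
Op 2: append 1 -> log_len=2
Op 3: F3 acks idx 2 -> match: F0=0 F1=0 F2=0 F3=2; commitIndex=0
Op 4: F1 acks idx 2 -> match: F0=0 F1=2 F2=0 F3=2; commitIndex=2
Op 5: append 2 -> log_len=4
Op 6: F2 acks idx 3 -> match: F0=0 F1=2 F2=3 F3=2; commitIndex=2
Op 7: F2 acks idx 4 -> match: F0=0 F1=2 F2=4 F3=2; commitIndex=2
Op 8: append 1 -> log_len=5

Answer: 2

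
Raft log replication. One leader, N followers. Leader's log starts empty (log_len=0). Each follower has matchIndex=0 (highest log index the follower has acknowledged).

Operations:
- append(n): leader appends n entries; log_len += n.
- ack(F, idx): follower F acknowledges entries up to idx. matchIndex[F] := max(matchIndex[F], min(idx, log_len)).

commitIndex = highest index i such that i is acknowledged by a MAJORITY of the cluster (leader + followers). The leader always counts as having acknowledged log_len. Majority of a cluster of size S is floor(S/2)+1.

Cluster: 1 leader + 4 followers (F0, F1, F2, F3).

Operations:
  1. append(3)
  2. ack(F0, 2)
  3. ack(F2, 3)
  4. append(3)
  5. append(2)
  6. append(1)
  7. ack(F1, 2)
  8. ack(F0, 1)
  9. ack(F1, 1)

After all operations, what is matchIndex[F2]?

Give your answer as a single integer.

Answer: 3

Derivation:
Op 1: append 3 -> log_len=3
Op 2: F0 acks idx 2 -> match: F0=2 F1=0 F2=0 F3=0; commitIndex=0
Op 3: F2 acks idx 3 -> match: F0=2 F1=0 F2=3 F3=0; commitIndex=2
Op 4: append 3 -> log_len=6
Op 5: append 2 -> log_len=8
Op 6: append 1 -> log_len=9
Op 7: F1 acks idx 2 -> match: F0=2 F1=2 F2=3 F3=0; commitIndex=2
Op 8: F0 acks idx 1 -> match: F0=2 F1=2 F2=3 F3=0; commitIndex=2
Op 9: F1 acks idx 1 -> match: F0=2 F1=2 F2=3 F3=0; commitIndex=2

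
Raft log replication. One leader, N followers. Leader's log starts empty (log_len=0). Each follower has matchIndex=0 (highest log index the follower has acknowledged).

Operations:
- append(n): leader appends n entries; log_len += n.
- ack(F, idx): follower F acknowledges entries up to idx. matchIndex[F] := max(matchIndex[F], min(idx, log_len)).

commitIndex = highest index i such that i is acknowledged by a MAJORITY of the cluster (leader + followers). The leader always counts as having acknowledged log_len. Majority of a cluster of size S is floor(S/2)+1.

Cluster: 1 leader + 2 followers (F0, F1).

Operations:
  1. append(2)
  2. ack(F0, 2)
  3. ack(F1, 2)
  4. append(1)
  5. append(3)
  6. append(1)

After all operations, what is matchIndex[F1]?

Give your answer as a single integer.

Op 1: append 2 -> log_len=2
Op 2: F0 acks idx 2 -> match: F0=2 F1=0; commitIndex=2
Op 3: F1 acks idx 2 -> match: F0=2 F1=2; commitIndex=2
Op 4: append 1 -> log_len=3
Op 5: append 3 -> log_len=6
Op 6: append 1 -> log_len=7

Answer: 2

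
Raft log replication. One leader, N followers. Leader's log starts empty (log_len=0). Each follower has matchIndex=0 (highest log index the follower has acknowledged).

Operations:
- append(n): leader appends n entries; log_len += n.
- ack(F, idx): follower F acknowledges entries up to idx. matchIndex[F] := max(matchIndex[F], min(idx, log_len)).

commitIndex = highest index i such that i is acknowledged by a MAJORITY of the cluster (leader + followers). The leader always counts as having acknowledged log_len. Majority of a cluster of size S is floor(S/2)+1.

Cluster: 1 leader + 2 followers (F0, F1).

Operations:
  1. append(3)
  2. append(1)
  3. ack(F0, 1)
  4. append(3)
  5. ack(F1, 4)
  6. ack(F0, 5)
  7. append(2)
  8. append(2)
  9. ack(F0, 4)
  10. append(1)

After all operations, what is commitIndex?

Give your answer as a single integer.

Answer: 5

Derivation:
Op 1: append 3 -> log_len=3
Op 2: append 1 -> log_len=4
Op 3: F0 acks idx 1 -> match: F0=1 F1=0; commitIndex=1
Op 4: append 3 -> log_len=7
Op 5: F1 acks idx 4 -> match: F0=1 F1=4; commitIndex=4
Op 6: F0 acks idx 5 -> match: F0=5 F1=4; commitIndex=5
Op 7: append 2 -> log_len=9
Op 8: append 2 -> log_len=11
Op 9: F0 acks idx 4 -> match: F0=5 F1=4; commitIndex=5
Op 10: append 1 -> log_len=12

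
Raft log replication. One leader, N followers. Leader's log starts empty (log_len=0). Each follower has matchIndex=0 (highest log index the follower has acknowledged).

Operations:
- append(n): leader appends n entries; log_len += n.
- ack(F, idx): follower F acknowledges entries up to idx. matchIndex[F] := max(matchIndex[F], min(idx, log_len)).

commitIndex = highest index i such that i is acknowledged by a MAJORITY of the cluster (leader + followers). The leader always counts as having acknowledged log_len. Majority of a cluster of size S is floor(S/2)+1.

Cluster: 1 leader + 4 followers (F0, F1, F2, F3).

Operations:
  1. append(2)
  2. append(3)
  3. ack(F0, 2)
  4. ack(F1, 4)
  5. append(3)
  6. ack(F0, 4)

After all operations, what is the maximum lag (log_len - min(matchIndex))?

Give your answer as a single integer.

Answer: 8

Derivation:
Op 1: append 2 -> log_len=2
Op 2: append 3 -> log_len=5
Op 3: F0 acks idx 2 -> match: F0=2 F1=0 F2=0 F3=0; commitIndex=0
Op 4: F1 acks idx 4 -> match: F0=2 F1=4 F2=0 F3=0; commitIndex=2
Op 5: append 3 -> log_len=8
Op 6: F0 acks idx 4 -> match: F0=4 F1=4 F2=0 F3=0; commitIndex=4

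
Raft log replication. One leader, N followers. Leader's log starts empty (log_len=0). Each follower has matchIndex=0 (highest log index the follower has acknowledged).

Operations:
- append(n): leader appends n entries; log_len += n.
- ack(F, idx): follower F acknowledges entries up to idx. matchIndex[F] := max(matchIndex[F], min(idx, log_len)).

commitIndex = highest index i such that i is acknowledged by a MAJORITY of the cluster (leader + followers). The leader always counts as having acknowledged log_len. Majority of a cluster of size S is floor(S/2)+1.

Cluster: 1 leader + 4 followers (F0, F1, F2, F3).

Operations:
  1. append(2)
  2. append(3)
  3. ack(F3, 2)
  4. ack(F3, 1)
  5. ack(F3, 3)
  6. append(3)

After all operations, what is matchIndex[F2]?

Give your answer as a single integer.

Answer: 0

Derivation:
Op 1: append 2 -> log_len=2
Op 2: append 3 -> log_len=5
Op 3: F3 acks idx 2 -> match: F0=0 F1=0 F2=0 F3=2; commitIndex=0
Op 4: F3 acks idx 1 -> match: F0=0 F1=0 F2=0 F3=2; commitIndex=0
Op 5: F3 acks idx 3 -> match: F0=0 F1=0 F2=0 F3=3; commitIndex=0
Op 6: append 3 -> log_len=8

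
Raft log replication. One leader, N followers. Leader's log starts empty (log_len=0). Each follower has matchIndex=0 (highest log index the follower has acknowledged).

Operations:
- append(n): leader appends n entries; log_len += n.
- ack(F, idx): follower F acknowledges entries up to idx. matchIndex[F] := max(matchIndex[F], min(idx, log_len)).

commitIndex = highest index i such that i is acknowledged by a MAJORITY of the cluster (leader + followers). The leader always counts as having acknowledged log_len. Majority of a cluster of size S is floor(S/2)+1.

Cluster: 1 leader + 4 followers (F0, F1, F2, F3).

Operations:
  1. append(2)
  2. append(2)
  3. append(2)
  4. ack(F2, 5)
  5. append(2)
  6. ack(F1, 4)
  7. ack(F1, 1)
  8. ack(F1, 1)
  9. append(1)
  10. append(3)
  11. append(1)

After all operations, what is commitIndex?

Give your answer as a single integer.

Op 1: append 2 -> log_len=2
Op 2: append 2 -> log_len=4
Op 3: append 2 -> log_len=6
Op 4: F2 acks idx 5 -> match: F0=0 F1=0 F2=5 F3=0; commitIndex=0
Op 5: append 2 -> log_len=8
Op 6: F1 acks idx 4 -> match: F0=0 F1=4 F2=5 F3=0; commitIndex=4
Op 7: F1 acks idx 1 -> match: F0=0 F1=4 F2=5 F3=0; commitIndex=4
Op 8: F1 acks idx 1 -> match: F0=0 F1=4 F2=5 F3=0; commitIndex=4
Op 9: append 1 -> log_len=9
Op 10: append 3 -> log_len=12
Op 11: append 1 -> log_len=13

Answer: 4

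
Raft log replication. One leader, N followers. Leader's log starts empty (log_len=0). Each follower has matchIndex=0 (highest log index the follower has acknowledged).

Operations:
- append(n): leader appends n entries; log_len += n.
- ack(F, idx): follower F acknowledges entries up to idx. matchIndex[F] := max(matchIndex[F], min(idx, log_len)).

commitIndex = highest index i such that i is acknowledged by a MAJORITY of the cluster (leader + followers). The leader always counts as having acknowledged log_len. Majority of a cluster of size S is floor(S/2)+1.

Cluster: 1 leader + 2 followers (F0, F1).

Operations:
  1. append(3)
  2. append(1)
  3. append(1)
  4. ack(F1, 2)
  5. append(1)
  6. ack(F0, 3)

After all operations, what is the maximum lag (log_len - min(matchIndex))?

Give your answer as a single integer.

Answer: 4

Derivation:
Op 1: append 3 -> log_len=3
Op 2: append 1 -> log_len=4
Op 3: append 1 -> log_len=5
Op 4: F1 acks idx 2 -> match: F0=0 F1=2; commitIndex=2
Op 5: append 1 -> log_len=6
Op 6: F0 acks idx 3 -> match: F0=3 F1=2; commitIndex=3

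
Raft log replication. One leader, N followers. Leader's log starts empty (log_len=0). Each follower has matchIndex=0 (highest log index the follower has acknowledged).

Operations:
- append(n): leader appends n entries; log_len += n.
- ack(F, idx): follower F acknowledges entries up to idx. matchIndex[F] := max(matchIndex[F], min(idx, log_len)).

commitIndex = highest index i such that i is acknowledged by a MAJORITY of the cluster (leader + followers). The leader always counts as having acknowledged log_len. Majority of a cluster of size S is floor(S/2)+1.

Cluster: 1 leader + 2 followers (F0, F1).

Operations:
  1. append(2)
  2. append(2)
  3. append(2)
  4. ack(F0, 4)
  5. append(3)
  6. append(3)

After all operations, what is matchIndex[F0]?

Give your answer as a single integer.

Op 1: append 2 -> log_len=2
Op 2: append 2 -> log_len=4
Op 3: append 2 -> log_len=6
Op 4: F0 acks idx 4 -> match: F0=4 F1=0; commitIndex=4
Op 5: append 3 -> log_len=9
Op 6: append 3 -> log_len=12

Answer: 4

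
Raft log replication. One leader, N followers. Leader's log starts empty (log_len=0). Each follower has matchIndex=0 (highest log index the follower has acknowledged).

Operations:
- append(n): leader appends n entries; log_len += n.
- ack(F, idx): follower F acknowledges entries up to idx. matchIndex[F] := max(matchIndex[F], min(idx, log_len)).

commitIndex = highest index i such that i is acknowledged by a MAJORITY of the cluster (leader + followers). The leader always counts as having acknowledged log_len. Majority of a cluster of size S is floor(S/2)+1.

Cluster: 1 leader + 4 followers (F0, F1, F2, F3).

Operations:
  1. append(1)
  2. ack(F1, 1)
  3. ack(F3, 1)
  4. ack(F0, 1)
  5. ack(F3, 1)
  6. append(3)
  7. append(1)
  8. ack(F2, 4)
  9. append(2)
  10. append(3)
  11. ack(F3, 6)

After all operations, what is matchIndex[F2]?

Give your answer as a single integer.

Op 1: append 1 -> log_len=1
Op 2: F1 acks idx 1 -> match: F0=0 F1=1 F2=0 F3=0; commitIndex=0
Op 3: F3 acks idx 1 -> match: F0=0 F1=1 F2=0 F3=1; commitIndex=1
Op 4: F0 acks idx 1 -> match: F0=1 F1=1 F2=0 F3=1; commitIndex=1
Op 5: F3 acks idx 1 -> match: F0=1 F1=1 F2=0 F3=1; commitIndex=1
Op 6: append 3 -> log_len=4
Op 7: append 1 -> log_len=5
Op 8: F2 acks idx 4 -> match: F0=1 F1=1 F2=4 F3=1; commitIndex=1
Op 9: append 2 -> log_len=7
Op 10: append 3 -> log_len=10
Op 11: F3 acks idx 6 -> match: F0=1 F1=1 F2=4 F3=6; commitIndex=4

Answer: 4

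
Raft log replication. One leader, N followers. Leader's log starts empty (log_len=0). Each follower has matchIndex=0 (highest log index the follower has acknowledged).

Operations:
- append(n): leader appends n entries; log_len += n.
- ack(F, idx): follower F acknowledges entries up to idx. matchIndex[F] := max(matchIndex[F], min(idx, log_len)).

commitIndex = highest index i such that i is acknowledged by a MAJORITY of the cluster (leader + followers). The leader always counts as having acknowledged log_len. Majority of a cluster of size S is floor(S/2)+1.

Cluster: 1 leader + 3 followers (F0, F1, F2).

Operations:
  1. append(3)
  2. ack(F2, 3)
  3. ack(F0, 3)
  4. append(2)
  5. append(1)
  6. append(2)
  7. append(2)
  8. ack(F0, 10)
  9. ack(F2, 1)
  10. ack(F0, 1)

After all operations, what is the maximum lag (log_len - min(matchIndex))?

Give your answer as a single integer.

Op 1: append 3 -> log_len=3
Op 2: F2 acks idx 3 -> match: F0=0 F1=0 F2=3; commitIndex=0
Op 3: F0 acks idx 3 -> match: F0=3 F1=0 F2=3; commitIndex=3
Op 4: append 2 -> log_len=5
Op 5: append 1 -> log_len=6
Op 6: append 2 -> log_len=8
Op 7: append 2 -> log_len=10
Op 8: F0 acks idx 10 -> match: F0=10 F1=0 F2=3; commitIndex=3
Op 9: F2 acks idx 1 -> match: F0=10 F1=0 F2=3; commitIndex=3
Op 10: F0 acks idx 1 -> match: F0=10 F1=0 F2=3; commitIndex=3

Answer: 10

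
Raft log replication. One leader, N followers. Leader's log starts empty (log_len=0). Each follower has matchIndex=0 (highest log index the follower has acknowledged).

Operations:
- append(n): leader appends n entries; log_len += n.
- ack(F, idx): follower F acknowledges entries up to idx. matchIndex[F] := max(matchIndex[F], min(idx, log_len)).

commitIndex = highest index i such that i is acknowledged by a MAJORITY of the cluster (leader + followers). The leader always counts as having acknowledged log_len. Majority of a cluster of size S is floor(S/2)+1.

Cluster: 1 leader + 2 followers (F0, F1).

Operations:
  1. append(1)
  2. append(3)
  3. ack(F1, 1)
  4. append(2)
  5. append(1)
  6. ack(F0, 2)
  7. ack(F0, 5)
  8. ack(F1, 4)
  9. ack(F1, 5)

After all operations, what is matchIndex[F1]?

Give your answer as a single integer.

Answer: 5

Derivation:
Op 1: append 1 -> log_len=1
Op 2: append 3 -> log_len=4
Op 3: F1 acks idx 1 -> match: F0=0 F1=1; commitIndex=1
Op 4: append 2 -> log_len=6
Op 5: append 1 -> log_len=7
Op 6: F0 acks idx 2 -> match: F0=2 F1=1; commitIndex=2
Op 7: F0 acks idx 5 -> match: F0=5 F1=1; commitIndex=5
Op 8: F1 acks idx 4 -> match: F0=5 F1=4; commitIndex=5
Op 9: F1 acks idx 5 -> match: F0=5 F1=5; commitIndex=5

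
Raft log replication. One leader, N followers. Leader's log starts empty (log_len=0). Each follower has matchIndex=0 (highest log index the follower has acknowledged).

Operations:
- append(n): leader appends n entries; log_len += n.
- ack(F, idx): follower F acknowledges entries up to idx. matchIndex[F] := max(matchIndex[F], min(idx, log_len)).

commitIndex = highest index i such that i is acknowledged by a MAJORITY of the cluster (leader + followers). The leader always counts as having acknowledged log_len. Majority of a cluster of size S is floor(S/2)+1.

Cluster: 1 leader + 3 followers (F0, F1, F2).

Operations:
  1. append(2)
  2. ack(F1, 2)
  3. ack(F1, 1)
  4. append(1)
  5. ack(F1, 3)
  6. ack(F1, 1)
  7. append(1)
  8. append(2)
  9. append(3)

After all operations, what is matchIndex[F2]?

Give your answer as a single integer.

Op 1: append 2 -> log_len=2
Op 2: F1 acks idx 2 -> match: F0=0 F1=2 F2=0; commitIndex=0
Op 3: F1 acks idx 1 -> match: F0=0 F1=2 F2=0; commitIndex=0
Op 4: append 1 -> log_len=3
Op 5: F1 acks idx 3 -> match: F0=0 F1=3 F2=0; commitIndex=0
Op 6: F1 acks idx 1 -> match: F0=0 F1=3 F2=0; commitIndex=0
Op 7: append 1 -> log_len=4
Op 8: append 2 -> log_len=6
Op 9: append 3 -> log_len=9

Answer: 0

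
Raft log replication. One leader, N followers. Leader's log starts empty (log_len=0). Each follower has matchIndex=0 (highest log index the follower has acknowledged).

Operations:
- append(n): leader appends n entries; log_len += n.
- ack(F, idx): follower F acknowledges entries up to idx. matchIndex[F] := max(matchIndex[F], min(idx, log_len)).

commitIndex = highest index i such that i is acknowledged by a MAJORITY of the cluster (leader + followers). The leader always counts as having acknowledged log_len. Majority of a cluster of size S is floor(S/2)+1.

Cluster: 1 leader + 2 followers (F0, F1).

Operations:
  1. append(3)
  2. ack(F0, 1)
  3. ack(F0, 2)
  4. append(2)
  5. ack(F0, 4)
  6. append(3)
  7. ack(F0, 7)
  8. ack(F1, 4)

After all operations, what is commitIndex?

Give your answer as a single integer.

Op 1: append 3 -> log_len=3
Op 2: F0 acks idx 1 -> match: F0=1 F1=0; commitIndex=1
Op 3: F0 acks idx 2 -> match: F0=2 F1=0; commitIndex=2
Op 4: append 2 -> log_len=5
Op 5: F0 acks idx 4 -> match: F0=4 F1=0; commitIndex=4
Op 6: append 3 -> log_len=8
Op 7: F0 acks idx 7 -> match: F0=7 F1=0; commitIndex=7
Op 8: F1 acks idx 4 -> match: F0=7 F1=4; commitIndex=7

Answer: 7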